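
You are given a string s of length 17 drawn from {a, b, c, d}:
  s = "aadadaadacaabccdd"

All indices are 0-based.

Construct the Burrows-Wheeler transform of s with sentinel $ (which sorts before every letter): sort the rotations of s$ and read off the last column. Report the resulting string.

rank  rotation            last
    0  $aadadaadacaabccdd  d
    1  aabccdd$aadadaadac  c
    2  aadacaabccdd$aadad  d
    3  aadadaadacaabccdd$  $
    4  abccdd$aadadaadaca  a
    5  acaabccdd$aadadaad  d
    6  adaadacaabccdd$aad  d
    7  adacaabccdd$aadada  a
    8  adadaadacaabccdd$a  a
    9  bccdd$aadadaadacaa  a
   10  caabccdd$aadadaada  a
   11  ccdd$aadadaadacaab  b
   12  cdd$aadadaadacaabc  c
   13  d$aadadaadacaabccd  d
   14  daadacaabccdd$aada  a
   15  dacaabccdd$aadadaa  a
   16  dadaadacaabccdd$aa  a
   17  dd$aadadaadacaabcc  c

dcd$addaaaabcdaaac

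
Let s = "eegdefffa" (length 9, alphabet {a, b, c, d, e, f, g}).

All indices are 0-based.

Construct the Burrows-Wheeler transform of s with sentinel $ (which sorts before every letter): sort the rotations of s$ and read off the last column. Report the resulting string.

afg$deffee

rank  rotation    last
    0  $eegdefffa  a
    1  a$eegdefff  f
    2  defffa$eeg  g
    3  eegdefffa$  $
    4  efffa$eegd  d
    5  egdefffa$e  e
    6  fa$eegdeff  f
    7  ffa$eegdef  f
    8  fffa$eegde  e
    9  gdefffa$ee  e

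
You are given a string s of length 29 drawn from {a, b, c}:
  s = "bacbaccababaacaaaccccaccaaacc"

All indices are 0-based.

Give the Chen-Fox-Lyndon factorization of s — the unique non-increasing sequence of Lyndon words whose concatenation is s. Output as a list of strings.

["b", "acbacc", "ab", "ab", "aac", "aaaccccacc", "aaacc"]

emit factor 1: 'b' (i=0, period=1)
emit factor 2: 'acbacc' (i=1, period=6)
emit factor 3: 'ab' (i=7, period=2)
emit factor 4: 'ab' (i=9, period=2)
emit factor 5: 'aac' (i=11, period=3)
emit factor 6: 'aaaccccacc' (i=14, period=10)
emit factor 7: 'aaacc' (i=24, period=5)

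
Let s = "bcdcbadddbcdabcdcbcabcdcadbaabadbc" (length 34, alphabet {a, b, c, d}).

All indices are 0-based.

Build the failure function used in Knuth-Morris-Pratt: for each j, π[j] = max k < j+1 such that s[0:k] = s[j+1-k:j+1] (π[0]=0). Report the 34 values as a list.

[0, 0, 0, 0, 1, 0, 0, 0, 0, 1, 2, 3, 0, 1, 2, 3, 4, 5, 2, 0, 1, 2, 3, 4, 0, 0, 1, 0, 0, 1, 0, 0, 1, 2]

π[0] = 0
j=1 s[j]='c': π[1]=0 (border '')
j=2 s[j]='d': π[2]=0 (border '')
j=3 s[j]='c': π[3]=0 (border '')
j=4 s[j]='b': π[4]=1 (border 'b')
j=5 s[j]='a': k: 1→0; π[5]=0 (border '')
j=6 s[j]='d': π[6]=0 (border '')
j=7 s[j]='d': π[7]=0 (border '')
j=8 s[j]='d': π[8]=0 (border '')
j=9 s[j]='b': π[9]=1 (border 'b')
j=10 s[j]='c': π[10]=2 (border 'bc')
j=11 s[j]='d': π[11]=3 (border 'bcd')
j=12 s[j]='a': k: 3→0; π[12]=0 (border '')
j=13 s[j]='b': π[13]=1 (border 'b')
j=14 s[j]='c': π[14]=2 (border 'bc')
j=15 s[j]='d': π[15]=3 (border 'bcd')
j=16 s[j]='c': π[16]=4 (border 'bcdc')
j=17 s[j]='b': π[17]=5 (border 'bcdcb')
j=18 s[j]='c': k: 5→1; π[18]=2 (border 'bc')
j=19 s[j]='a': k: 2→0; π[19]=0 (border '')
j=20 s[j]='b': π[20]=1 (border 'b')
j=21 s[j]='c': π[21]=2 (border 'bc')
j=22 s[j]='d': π[22]=3 (border 'bcd')
j=23 s[j]='c': π[23]=4 (border 'bcdc')
j=24 s[j]='a': k: 4→0; π[24]=0 (border '')
j=25 s[j]='d': π[25]=0 (border '')
j=26 s[j]='b': π[26]=1 (border 'b')
j=27 s[j]='a': k: 1→0; π[27]=0 (border '')
j=28 s[j]='a': π[28]=0 (border '')
j=29 s[j]='b': π[29]=1 (border 'b')
j=30 s[j]='a': k: 1→0; π[30]=0 (border '')
j=31 s[j]='d': π[31]=0 (border '')
j=32 s[j]='b': π[32]=1 (border 'b')
j=33 s[j]='c': π[33]=2 (border 'bc')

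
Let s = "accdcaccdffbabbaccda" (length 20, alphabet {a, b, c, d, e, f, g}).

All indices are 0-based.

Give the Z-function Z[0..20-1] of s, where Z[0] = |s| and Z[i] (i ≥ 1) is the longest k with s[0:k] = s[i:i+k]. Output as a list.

[20, 0, 0, 0, 0, 4, 0, 0, 0, 0, 0, 0, 1, 0, 0, 4, 0, 0, 0, 1]

Z[0]=20
i=1: i≥r, start 0; Z[1]=0
i=2: i≥r, start 0; Z[2]=0
i=3: i≥r, start 0; Z[3]=0
i=4: i≥r, start 0; Z[4]=0
i=5: i≥r, start 0; Z[5]=4 extend→box=[5,9)
i=6: min(r-i=3, Z[1]=0)=0; Z[6]=0
i=7: min(r-i=2, Z[2]=0)=0; Z[7]=0
i=8: min(r-i=1, Z[3]=0)=0; Z[8]=0
i=9: i≥r, start 0; Z[9]=0
i=10: i≥r, start 0; Z[10]=0
i=11: i≥r, start 0; Z[11]=0
i=12: i≥r, start 0; Z[12]=1 extend→box=[12,13)
i=13: i≥r, start 0; Z[13]=0
i=14: i≥r, start 0; Z[14]=0
i=15: i≥r, start 0; Z[15]=4 extend→box=[15,19)
i=16: min(r-i=3, Z[1]=0)=0; Z[16]=0
i=17: min(r-i=2, Z[2]=0)=0; Z[17]=0
i=18: min(r-i=1, Z[3]=0)=0; Z[18]=0
i=19: i≥r, start 0; Z[19]=1 extend→box=[19,20)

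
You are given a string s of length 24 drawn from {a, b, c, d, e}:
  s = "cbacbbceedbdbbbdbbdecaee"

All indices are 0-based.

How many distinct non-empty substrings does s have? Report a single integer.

sorted suffixes:
  #0 SA[0]=2  'acbbceedbdbbbdbbdecaee'
  #1 SA[1]=21  'aee'
  #2 SA[2]=1  'bacbbceedbdbbbdbbdecaee'
  #3 SA[3]=12  'bbbdbbdecaee'
  #4 SA[4]=4  'bbceedbdbbbdbbdecaee'
  #5 SA[5]=13  'bbdbbdecaee'
  #6 SA[6]=16  'bbdecaee'
  #7 SA[7]=5  'bceedbdbbbdbbdecaee'
  #8 SA[8]=10  'bdbbbdbbdecaee'
  #9 SA[9]=14  'bdbbdecaee'
  #10 SA[10]=17  'bdecaee'
  #11 SA[11]=20  'caee'
  #12 SA[12]=0  'cbacbbceedbdbbbdbbdecaee'
  #13 SA[13]=3  'cbbceedbdbbbdbbdecaee'
  #14 SA[14]=6  'ceedbdbbbdbbdecaee'
  #15 SA[15]=11  'dbbbdbbdecaee'
  #16 SA[16]=15  'dbbdecaee'
  #17 SA[17]=9  'dbdbbbdbbdecaee'
  #18 SA[18]=18  'decaee'
  #19 SA[19]=23  'e'
  #20 SA[20]=19  'ecaee'
  #21 SA[21]=8  'edbdbbbdbbdecaee'
  #22 SA[22]=22  'ee'
  #23 SA[23]=7  'eedbdbbbdbbdecaee'

SA = [2, 21, 1, 12, 4, 13, 16, 5, 10, 14, 17, 20, 0, 3, 6, 11, 15, 9, 18, 23, 19, 8, 22, 7]
rank  pair      lcp
   1  s[2:],s[21:]  1  'a'
   2  s[21:],s[1:]  0  ''
   3  s[1:],s[12:]  1  'b'
   4  s[12:],s[4:]  2  'bb'
   5  s[4:],s[13:]  2  'bb'
   6  s[13:],s[16:]  3  'bbd'
   7  s[16:],s[5:]  1  'b'
   8  s[5:],s[10:]  1  'b'
   9  s[10:],s[14:]  4  'bdbb'
  10  s[14:],s[17:]  2  'bd'
  11  s[17:],s[20:]  0  ''
  12  s[20:],s[0:]  1  'c'
  13  s[0:],s[3:]  2  'cb'
  14  s[3:],s[6:]  1  'c'
  15  s[6:],s[11:]  0  ''
  16  s[11:],s[15:]  3  'dbb'
  17  s[15:],s[9:]  2  'db'
  18  s[9:],s[18:]  1  'd'
  19  s[18:],s[23:]  0  ''
  20  s[23:],s[19:]  1  'e'
  21  s[19:],s[8:]  1  'e'
  22  s[8:],s[22:]  1  'e'
  23  s[22:],s[7:]  2  'ee'

n(n+1)/2 = 24·25/2 = 300
Σ LCP = 0 + 1 + 0 + 1 + 2 + 2 + 3 + 1 + 1 + 4 + 2 + 0 + 1 + 2 + 1 + 0 + 3 + 2 + 1 + 0 + 1 + 1 + 1 + 2 = 32
distinct = 300 − 32 = 268

268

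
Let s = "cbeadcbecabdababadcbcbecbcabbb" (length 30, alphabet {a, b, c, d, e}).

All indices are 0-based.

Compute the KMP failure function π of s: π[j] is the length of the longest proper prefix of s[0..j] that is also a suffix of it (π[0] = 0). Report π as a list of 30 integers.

[0, 0, 0, 0, 0, 1, 2, 3, 1, 0, 0, 0, 0, 0, 0, 0, 0, 0, 1, 2, 1, 2, 3, 1, 2, 1, 0, 0, 0, 0]

π[0] = 0
j=1 s[j]='b': π[1]=0 (border '')
j=2 s[j]='e': π[2]=0 (border '')
j=3 s[j]='a': π[3]=0 (border '')
j=4 s[j]='d': π[4]=0 (border '')
j=5 s[j]='c': π[5]=1 (border 'c')
j=6 s[j]='b': π[6]=2 (border 'cb')
j=7 s[j]='e': π[7]=3 (border 'cbe')
j=8 s[j]='c': k: 3→0; π[8]=1 (border 'c')
j=9 s[j]='a': k: 1→0; π[9]=0 (border '')
j=10 s[j]='b': π[10]=0 (border '')
j=11 s[j]='d': π[11]=0 (border '')
j=12 s[j]='a': π[12]=0 (border '')
j=13 s[j]='b': π[13]=0 (border '')
j=14 s[j]='a': π[14]=0 (border '')
j=15 s[j]='b': π[15]=0 (border '')
j=16 s[j]='a': π[16]=0 (border '')
j=17 s[j]='d': π[17]=0 (border '')
j=18 s[j]='c': π[18]=1 (border 'c')
j=19 s[j]='b': π[19]=2 (border 'cb')
j=20 s[j]='c': k: 2→0; π[20]=1 (border 'c')
j=21 s[j]='b': π[21]=2 (border 'cb')
j=22 s[j]='e': π[22]=3 (border 'cbe')
j=23 s[j]='c': k: 3→0; π[23]=1 (border 'c')
j=24 s[j]='b': π[24]=2 (border 'cb')
j=25 s[j]='c': k: 2→0; π[25]=1 (border 'c')
j=26 s[j]='a': k: 1→0; π[26]=0 (border '')
j=27 s[j]='b': π[27]=0 (border '')
j=28 s[j]='b': π[28]=0 (border '')
j=29 s[j]='b': π[29]=0 (border '')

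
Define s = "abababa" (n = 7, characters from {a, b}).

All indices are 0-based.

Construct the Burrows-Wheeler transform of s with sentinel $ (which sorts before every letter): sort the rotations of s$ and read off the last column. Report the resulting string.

rank  rotation  last
    0  $abababa  a
    1  a$ababab  b
    2  aba$abab  b
    3  ababa$ab  b
    4  abababa$  $
    5  ba$ababa  a
    6  baba$aba  a
    7  bababa$a  a

abbb$aaa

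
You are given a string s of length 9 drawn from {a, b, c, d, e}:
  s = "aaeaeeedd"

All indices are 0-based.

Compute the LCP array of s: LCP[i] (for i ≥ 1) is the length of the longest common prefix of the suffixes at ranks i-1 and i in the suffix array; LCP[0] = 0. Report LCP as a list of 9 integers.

rank | idx | suffix
   0 |   0 | aaeaeeedd
   1 |   1 | aeaeeedd
   2 |   3 | aeeedd
   3 |   8 | d
   4 |   7 | dd
   5 |   2 | eaeeedd
   6 |   6 | edd
   7 |   5 | eedd
   8 |   4 | eeedd

SA = [0, 1, 3, 8, 7, 2, 6, 5, 4]
rank  pair      lcp
   1  s[0:],s[1:]  1  'a'
   2  s[1:],s[3:]  2  'ae'
   3  s[3:],s[8:]  0  ''
   4  s[8:],s[7:]  1  'd'
   5  s[7:],s[2:]  0  ''
   6  s[2:],s[6:]  1  'e'
   7  s[6:],s[5:]  1  'e'
   8  s[5:],s[4:]  2  'ee'

[0, 1, 2, 0, 1, 0, 1, 1, 2]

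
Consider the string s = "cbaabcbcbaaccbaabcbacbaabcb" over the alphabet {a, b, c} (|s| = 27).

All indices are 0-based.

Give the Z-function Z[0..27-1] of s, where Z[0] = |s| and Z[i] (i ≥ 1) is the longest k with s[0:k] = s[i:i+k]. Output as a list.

Z[0]=27
i=1: fresh scan; Z[1]=0
i=2: fresh scan; Z[2]=0
i=3: fresh scan; Z[3]=0
i=4: fresh scan; Z[4]=0
i=5: fresh scan; Z[5]=2 extend→box=[5,7)
i=6: min(r-i=1, Z[1]=0)=0; Z[6]=0
i=7: fresh scan; Z[7]=4 extend→box=[7,11)
i=8: min(r-i=3, Z[1]=0)=0; Z[8]=0
i=9: min(r-i=2, Z[2]=0)=0; Z[9]=0
i=10: min(r-i=1, Z[3]=0)=0; Z[10]=0
i=11: fresh scan; Z[11]=1 extend→box=[11,12)
i=12: fresh scan; Z[12]=7 extend→box=[12,19)
i=13: min(r-i=6, Z[1]=0)=0; Z[13]=0
i=14: min(r-i=5, Z[2]=0)=0; Z[14]=0
i=15: min(r-i=4, Z[3]=0)=0; Z[15]=0
i=16: min(r-i=3, Z[4]=0)=0; Z[16]=0
i=17: min(r-i=2, Z[5]=2)=2; Z[17]=3 extend→box=[17,20)
i=18: min(r-i=2, Z[1]=0)=0; Z[18]=0
i=19: min(r-i=1, Z[2]=0)=0; Z[19]=0
i=20: fresh scan; Z[20]=7 extend→box=[20,27)
i=21: min(r-i=6, Z[1]=0)=0; Z[21]=0
i=22: min(r-i=5, Z[2]=0)=0; Z[22]=0
i=23: min(r-i=4, Z[3]=0)=0; Z[23]=0
i=24: min(r-i=3, Z[4]=0)=0; Z[24]=0
i=25: min(r-i=2, Z[5]=2)=2; Z[25]=2
i=26: min(r-i=1, Z[6]=0)=0; Z[26]=0

[27, 0, 0, 0, 0, 2, 0, 4, 0, 0, 0, 1, 7, 0, 0, 0, 0, 3, 0, 0, 7, 0, 0, 0, 0, 2, 0]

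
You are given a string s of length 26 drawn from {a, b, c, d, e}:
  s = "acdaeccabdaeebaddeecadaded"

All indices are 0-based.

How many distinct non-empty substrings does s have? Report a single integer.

320

rank→(start, suffix):
  0 → (7, 'abdaeebaddeecadaded')
  1 → (0, 'acdaeccabdaeebaddeecadaded')
  2 → (20, 'adaded')
  3 → (14, 'addeecadaded')
  4 → (22, 'aded')
  5 → (3, 'aeccabdaeebaddeecadaded')
  6 → (10, 'aeebaddeecadaded')
  7 → (13, 'baddeecadaded')
  8 → (8, 'bdaeebaddeecadaded')
  9 → (6, 'cabdaeebaddeecadaded')
  10 → (19, 'cadaded')
  11 → (5, 'ccabdaeebaddeecadaded')
  12 → (1, 'cdaeccabdaeebaddeecadaded')
  13 → (25, 'd')
  14 → (21, 'daded')
  15 → (2, 'daeccabdaeebaddeecadaded')
  16 → (9, 'daeebaddeecadaded')
  17 → (15, 'ddeecadaded')
  18 → (23, 'ded')
  19 → (16, 'deecadaded')
  20 → (12, 'ebaddeecadaded')
  21 → (18, 'ecadaded')
  22 → (4, 'eccabdaeebaddeecadaded')
  23 → (24, 'ed')
  24 → (11, 'eebaddeecadaded')
  25 → (17, 'eecadaded')

SA = [7, 0, 20, 14, 22, 3, 10, 13, 8, 6, 19, 5, 1, 25, 21, 2, 9, 15, 23, 16, 12, 18, 4, 24, 11, 17]
[i] adj suffixes → lcp
  [1] 7/0 → 1 ('a')
  [2] 0/20 → 1 ('a')
  [3] 20/14 → 2 ('ad')
  [4] 14/22 → 2 ('ad')
  [5] 22/3 → 1 ('a')
  [6] 3/10 → 2 ('ae')
  [7] 10/13 → 0 ('')
  [8] 13/8 → 1 ('b')
  [9] 8/6 → 0 ('')
  [10] 6/19 → 2 ('ca')
  [11] 19/5 → 1 ('c')
  [12] 5/1 → 1 ('c')
  [13] 1/25 → 0 ('')
  [14] 25/21 → 1 ('d')
  [15] 21/2 → 2 ('da')
  [16] 2/9 → 3 ('dae')
  [17] 9/15 → 1 ('d')
  [18] 15/23 → 1 ('d')
  [19] 23/16 → 2 ('de')
  [20] 16/12 → 0 ('')
  [21] 12/18 → 1 ('e')
  [22] 18/4 → 2 ('ec')
  [23] 4/24 → 1 ('e')
  [24] 24/11 → 1 ('e')
  [25] 11/17 → 2 ('ee')

n(n+1)/2 = 26·27/2 = 351
Σ LCP = 0 + 1 + 1 + 2 + 2 + 1 + 2 + 0 + 1 + 0 + 2 + 1 + 1 + 0 + 1 + 2 + 3 + 1 + 1 + 2 + 0 + 1 + 2 + 1 + 1 + 2 = 31
distinct = 351 − 31 = 320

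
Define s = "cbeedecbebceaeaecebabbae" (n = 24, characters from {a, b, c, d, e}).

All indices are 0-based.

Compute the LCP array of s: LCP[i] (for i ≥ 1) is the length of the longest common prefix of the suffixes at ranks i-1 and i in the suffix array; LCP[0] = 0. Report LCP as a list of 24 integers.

sorted suffixes:
  #0 SA[0]=19  'abbae'
  #1 SA[1]=22  'ae'
  #2 SA[2]=12  'aeaecebabbae'
  #3 SA[3]=14  'aecebabbae'
  #4 SA[4]=18  'babbae'
  #5 SA[5]=21  'bae'
  #6 SA[6]=20  'bbae'
  #7 SA[7]=9  'bceaeaecebabbae'
  #8 SA[8]=7  'bebceaeaecebabbae'
  #9 SA[9]=1  'beedecbebceaeaecebabbae'
  #10 SA[10]=6  'cbebceaeaecebabbae'
  #11 SA[11]=0  'cbeedecbebceaeaecebabbae'
  #12 SA[12]=10  'ceaeaecebabbae'
  #13 SA[13]=16  'cebabbae'
  #14 SA[14]=4  'decbebceaeaecebabbae'
  #15 SA[15]=23  'e'
  #16 SA[16]=11  'eaeaecebabbae'
  #17 SA[17]=13  'eaecebabbae'
  #18 SA[18]=17  'ebabbae'
  #19 SA[19]=8  'ebceaeaecebabbae'
  #20 SA[20]=5  'ecbebceaeaecebabbae'
  #21 SA[21]=15  'ecebabbae'
  #22 SA[22]=3  'edecbebceaeaecebabbae'
  #23 SA[23]=2  'eedecbebceaeaecebabbae'

SA = [19, 22, 12, 14, 18, 21, 20, 9, 7, 1, 6, 0, 10, 16, 4, 23, 11, 13, 17, 8, 5, 15, 3, 2]
[i] adj suffixes → lcp
  [1] 19/22 → 1 ('a')
  [2] 22/12 → 2 ('ae')
  [3] 12/14 → 2 ('ae')
  [4] 14/18 → 0 ('')
  [5] 18/21 → 2 ('ba')
  [6] 21/20 → 1 ('b')
  [7] 20/9 → 1 ('b')
  [8] 9/7 → 1 ('b')
  [9] 7/1 → 2 ('be')
  [10] 1/6 → 0 ('')
  [11] 6/0 → 3 ('cbe')
  [12] 0/10 → 1 ('c')
  [13] 10/16 → 2 ('ce')
  [14] 16/4 → 0 ('')
  [15] 4/23 → 0 ('')
  [16] 23/11 → 1 ('e')
  [17] 11/13 → 3 ('eae')
  [18] 13/17 → 1 ('e')
  [19] 17/8 → 2 ('eb')
  [20] 8/5 → 1 ('e')
  [21] 5/15 → 2 ('ec')
  [22] 15/3 → 1 ('e')
  [23] 3/2 → 1 ('e')

[0, 1, 2, 2, 0, 2, 1, 1, 1, 2, 0, 3, 1, 2, 0, 0, 1, 3, 1, 2, 1, 2, 1, 1]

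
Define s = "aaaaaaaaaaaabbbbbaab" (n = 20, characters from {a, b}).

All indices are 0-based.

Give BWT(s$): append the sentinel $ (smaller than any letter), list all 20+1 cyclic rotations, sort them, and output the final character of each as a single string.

b$aaaaaaaaabaaaabbbba

rank  rotation               last
    0  $aaaaaaaaaaaabbbbbaab  b
    1  aaaaaaaaaaaabbbbbaab$  $
    2  aaaaaaaaaaabbbbbaab$a  a
    3  aaaaaaaaaabbbbbaab$aa  a
    4  aaaaaaaaabbbbbaab$aaa  a
    5  aaaaaaaabbbbbaab$aaaa  a
    6  aaaaaaabbbbbaab$aaaaa  a
    7  aaaaaabbbbbaab$aaaaaa  a
    8  aaaaabbbbbaab$aaaaaaa  a
    9  aaaabbbbbaab$aaaaaaaa  a
   10  aaabbbbbaab$aaaaaaaaa  a
   11  aab$aaaaaaaaaaaabbbbb  b
   12  aabbbbbaab$aaaaaaaaaa  a
   13  ab$aaaaaaaaaaaabbbbba  a
   14  abbbbbaab$aaaaaaaaaaa  a
   15  b$aaaaaaaaaaaabbbbbaa  a
   16  baab$aaaaaaaaaaaabbbb  b
   17  bbaab$aaaaaaaaaaaabbb  b
   18  bbbaab$aaaaaaaaaaaabb  b
   19  bbbbaab$aaaaaaaaaaaab  b
   20  bbbbbaab$aaaaaaaaaaaa  a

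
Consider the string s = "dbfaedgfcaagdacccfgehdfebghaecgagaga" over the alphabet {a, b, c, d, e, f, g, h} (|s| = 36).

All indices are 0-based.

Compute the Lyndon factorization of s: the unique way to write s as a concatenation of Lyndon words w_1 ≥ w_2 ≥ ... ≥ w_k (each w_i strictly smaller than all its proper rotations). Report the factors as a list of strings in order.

emit factor 1: 'd' (i=0, period=1)
emit factor 2: 'bf' (i=1, period=2)
emit factor 3: 'aedgfc' (i=3, period=6)
emit factor 4: 'aagdacccfgehdfebghaecgagag' (i=9, period=26)
emit factor 5: 'a' (i=35, period=1)

["d", "bf", "aedgfc", "aagdacccfgehdfebghaecgagag", "a"]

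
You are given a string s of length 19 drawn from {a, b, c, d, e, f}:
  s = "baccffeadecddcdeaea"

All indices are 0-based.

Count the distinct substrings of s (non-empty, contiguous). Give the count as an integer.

173

rank→(start, suffix):
  0 → (18, 'a')
  1 → (1, 'accffeadecddcdeaea')
  2 → (7, 'adecddcdeaea')
  3 → (16, 'aea')
  4 → (0, 'baccffeadecddcdeaea')
  5 → (2, 'ccffeadecddcdeaea')
  6 → (10, 'cddcdeaea')
  7 → (13, 'cdeaea')
  8 → (3, 'cffeadecddcdeaea')
  9 → (12, 'dcdeaea')
  10 → (11, 'ddcdeaea')
  11 → (14, 'deaea')
  12 → (8, 'decddcdeaea')
  13 → (17, 'ea')
  14 → (6, 'eadecddcdeaea')
  15 → (15, 'eaea')
  16 → (9, 'ecddcdeaea')
  17 → (5, 'feadecddcdeaea')
  18 → (4, 'ffeadecddcdeaea')

SA = [18, 1, 7, 16, 0, 2, 10, 13, 3, 12, 11, 14, 8, 17, 6, 15, 9, 5, 4]
[i] adj suffixes → lcp
  [1] 18/1 → 1 ('a')
  [2] 1/7 → 1 ('a')
  [3] 7/16 → 1 ('a')
  [4] 16/0 → 0 ('')
  [5] 0/2 → 0 ('')
  [6] 2/10 → 1 ('c')
  [7] 10/13 → 2 ('cd')
  [8] 13/3 → 1 ('c')
  [9] 3/12 → 0 ('')
  [10] 12/11 → 1 ('d')
  [11] 11/14 → 1 ('d')
  [12] 14/8 → 2 ('de')
  [13] 8/17 → 0 ('')
  [14] 17/6 → 2 ('ea')
  [15] 6/15 → 2 ('ea')
  [16] 15/9 → 1 ('e')
  [17] 9/5 → 0 ('')
  [18] 5/4 → 1 ('f')

n(n+1)/2 = 19·20/2 = 190
Σ LCP = 0 + 1 + 1 + 1 + 0 + 0 + 1 + 2 + 1 + 0 + 1 + 1 + 2 + 0 + 2 + 2 + 1 + 0 + 1 = 17
distinct = 190 − 17 = 173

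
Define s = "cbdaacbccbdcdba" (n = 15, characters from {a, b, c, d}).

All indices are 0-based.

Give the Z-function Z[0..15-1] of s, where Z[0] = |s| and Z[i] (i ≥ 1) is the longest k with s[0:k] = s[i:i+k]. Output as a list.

Z[0]=15
i=1: fresh scan; Z[1]=0
i=2: fresh scan; Z[2]=0
i=3: fresh scan; Z[3]=0
i=4: fresh scan; Z[4]=0
i=5: fresh scan; Z[5]=2 scan→box=[5,7)
i=6: min(r-i=1, Z[1]=0)=0; Z[6]=0
i=7: fresh scan; Z[7]=1 scan→box=[7,8)
i=8: fresh scan; Z[8]=3 scan→box=[8,11)
i=9: min(r-i=2, Z[1]=0)=0; Z[9]=0
i=10: min(r-i=1, Z[2]=0)=0; Z[10]=0
i=11: fresh scan; Z[11]=1 scan→box=[11,12)
i=12: fresh scan; Z[12]=0
i=13: fresh scan; Z[13]=0
i=14: fresh scan; Z[14]=0

[15, 0, 0, 0, 0, 2, 0, 1, 3, 0, 0, 1, 0, 0, 0]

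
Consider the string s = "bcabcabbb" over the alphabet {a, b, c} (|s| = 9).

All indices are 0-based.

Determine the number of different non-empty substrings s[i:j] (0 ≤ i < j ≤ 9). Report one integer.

rank→(start, suffix):
  0 → (5, 'abbb')
  1 → (2, 'abcabbb')
  2 → (8, 'b')
  3 → (7, 'bb')
  4 → (6, 'bbb')
  5 → (3, 'bcabbb')
  6 → (0, 'bcabcabbb')
  7 → (4, 'cabbb')
  8 → (1, 'cabcabbb')

SA = [5, 2, 8, 7, 6, 3, 0, 4, 1]
[i] adj suffixes → lcp
  [1] 5/2 → 2 ('ab')
  [2] 2/8 → 0 ('')
  [3] 8/7 → 1 ('b')
  [4] 7/6 → 2 ('bb')
  [5] 6/3 → 1 ('b')
  [6] 3/0 → 4 ('bcab')
  [7] 0/4 → 0 ('')
  [8] 4/1 → 3 ('cab')

n(n+1)/2 = 9·10/2 = 45
Σ LCP = 0 + 2 + 0 + 1 + 2 + 1 + 4 + 0 + 3 = 13
distinct = 45 − 13 = 32

32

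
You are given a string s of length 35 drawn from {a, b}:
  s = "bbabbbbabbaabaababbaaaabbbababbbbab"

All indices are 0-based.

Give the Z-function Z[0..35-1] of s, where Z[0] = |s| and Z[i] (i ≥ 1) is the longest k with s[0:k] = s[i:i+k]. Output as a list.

Z[0]=35
i=1: fresh scan; Z[1]=1 grow→box=[1,2)
i=2: fresh scan; Z[2]=0
i=3: fresh scan; Z[3]=2 grow→box=[3,5)
i=4: min(r-i=1, Z[1]=1)=1; Z[4]=2 grow→box=[4,6)
i=5: min(r-i=1, Z[1]=1)=1; Z[5]=5 grow→box=[5,10)
i=6: min(r-i=4, Z[1]=1)=1; Z[6]=1
i=7: min(r-i=3, Z[2]=0)=0; Z[7]=0
i=8: min(r-i=2, Z[3]=2)=2; Z[8]=3 grow→box=[8,11)
i=9: min(r-i=2, Z[1]=1)=1; Z[9]=1
i=10: min(r-i=1, Z[2]=0)=0; Z[10]=0
i=11: fresh scan; Z[11]=0
i=12: fresh scan; Z[12]=1 grow→box=[12,13)
i=13: fresh scan; Z[13]=0
i=14: fresh scan; Z[14]=0
i=15: fresh scan; Z[15]=1 grow→box=[15,16)
i=16: fresh scan; Z[16]=0
i=17: fresh scan; Z[17]=3 grow→box=[17,20)
i=18: min(r-i=2, Z[1]=1)=1; Z[18]=1
i=19: min(r-i=1, Z[2]=0)=0; Z[19]=0
i=20: fresh scan; Z[20]=0
i=21: fresh scan; Z[21]=0
i=22: fresh scan; Z[22]=0
i=23: fresh scan; Z[23]=2 grow→box=[23,25)
i=24: min(r-i=1, Z[1]=1)=1; Z[24]=4 grow→box=[24,28)
i=25: min(r-i=3, Z[1]=1)=1; Z[25]=1
i=26: min(r-i=2, Z[2]=0)=0; Z[26]=0
i=27: min(r-i=1, Z[3]=2)=1; Z[27]=1
i=28: fresh scan; Z[28]=0
i=29: fresh scan; Z[29]=2 grow→box=[29,31)
i=30: min(r-i=1, Z[1]=1)=1; Z[30]=2 grow→box=[30,32)
i=31: min(r-i=1, Z[1]=1)=1; Z[31]=4 grow→box=[31,35)
i=32: min(r-i=3, Z[1]=1)=1; Z[32]=1
i=33: min(r-i=2, Z[2]=0)=0; Z[33]=0
i=34: min(r-i=1, Z[3]=2)=1; Z[34]=1

[35, 1, 0, 2, 2, 5, 1, 0, 3, 1, 0, 0, 1, 0, 0, 1, 0, 3, 1, 0, 0, 0, 0, 2, 4, 1, 0, 1, 0, 2, 2, 4, 1, 0, 1]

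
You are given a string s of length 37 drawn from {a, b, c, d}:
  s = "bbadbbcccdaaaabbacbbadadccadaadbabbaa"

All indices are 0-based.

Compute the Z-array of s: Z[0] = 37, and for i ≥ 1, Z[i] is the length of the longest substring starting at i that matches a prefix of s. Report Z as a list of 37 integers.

Z[0]=37
i=1: fresh scan; Z[1]=1 grow→box=[1,2)
i=2: fresh scan; Z[2]=0
i=3: fresh scan; Z[3]=0
i=4: fresh scan; Z[4]=2 grow→box=[4,6)
i=5: min(r-i=1, Z[1]=1)=1; Z[5]=1
i=6: fresh scan; Z[6]=0
i=7: fresh scan; Z[7]=0
i=8: fresh scan; Z[8]=0
i=9: fresh scan; Z[9]=0
i=10: fresh scan; Z[10]=0
i=11: fresh scan; Z[11]=0
i=12: fresh scan; Z[12]=0
i=13: fresh scan; Z[13]=0
i=14: fresh scan; Z[14]=3 grow→box=[14,17)
i=15: min(r-i=2, Z[1]=1)=1; Z[15]=1
i=16: min(r-i=1, Z[2]=0)=0; Z[16]=0
i=17: fresh scan; Z[17]=0
i=18: fresh scan; Z[18]=4 grow→box=[18,22)
i=19: min(r-i=3, Z[1]=1)=1; Z[19]=1
i=20: min(r-i=2, Z[2]=0)=0; Z[20]=0
i=21: min(r-i=1, Z[3]=0)=0; Z[21]=0
i=22: fresh scan; Z[22]=0
i=23: fresh scan; Z[23]=0
i=24: fresh scan; Z[24]=0
i=25: fresh scan; Z[25]=0
i=26: fresh scan; Z[26]=0
i=27: fresh scan; Z[27]=0
i=28: fresh scan; Z[28]=0
i=29: fresh scan; Z[29]=0
i=30: fresh scan; Z[30]=0
i=31: fresh scan; Z[31]=1 grow→box=[31,32)
i=32: fresh scan; Z[32]=0
i=33: fresh scan; Z[33]=3 grow→box=[33,36)
i=34: min(r-i=2, Z[1]=1)=1; Z[34]=1
i=35: min(r-i=1, Z[2]=0)=0; Z[35]=0
i=36: fresh scan; Z[36]=0

[37, 1, 0, 0, 2, 1, 0, 0, 0, 0, 0, 0, 0, 0, 3, 1, 0, 0, 4, 1, 0, 0, 0, 0, 0, 0, 0, 0, 0, 0, 0, 1, 0, 3, 1, 0, 0]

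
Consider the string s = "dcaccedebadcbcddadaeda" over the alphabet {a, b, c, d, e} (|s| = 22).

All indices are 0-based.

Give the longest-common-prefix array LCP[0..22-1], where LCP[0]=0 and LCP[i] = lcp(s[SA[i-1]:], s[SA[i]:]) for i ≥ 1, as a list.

[0, 1, 1, 2, 1, 0, 1, 0, 1, 1, 1, 1, 0, 2, 2, 1, 2, 1, 1, 0, 1, 2]

sorted suffixes:
  #0 SA[0]=21  'a'
  #1 SA[1]=2  'accedebadcbcddadaeda'
  #2 SA[2]=16  'adaeda'
  #3 SA[3]=9  'adcbcddadaeda'
  #4 SA[4]=18  'aeda'
  #5 SA[5]=8  'badcbcddadaeda'
  #6 SA[6]=12  'bcddadaeda'
  #7 SA[7]=1  'caccedebadcbcddadaeda'
  #8 SA[8]=11  'cbcddadaeda'
  #9 SA[9]=3  'ccedebadcbcddadaeda'
  #10 SA[10]=13  'cddadaeda'
  #11 SA[11]=4  'cedebadcbcddadaeda'
  #12 SA[12]=20  'da'
  #13 SA[13]=15  'dadaeda'
  #14 SA[14]=17  'daeda'
  #15 SA[15]=0  'dcaccedebadcbcddadaeda'
  #16 SA[16]=10  'dcbcddadaeda'
  #17 SA[17]=14  'ddadaeda'
  #18 SA[18]=6  'debadcbcddadaeda'
  #19 SA[19]=7  'ebadcbcddadaeda'
  #20 SA[20]=19  'eda'
  #21 SA[21]=5  'edebadcbcddadaeda'

SA = [21, 2, 16, 9, 18, 8, 12, 1, 11, 3, 13, 4, 20, 15, 17, 0, 10, 14, 6, 7, 19, 5]
[i] adj suffixes → lcp
  [1] 21/2 → 1 ('a')
  [2] 2/16 → 1 ('a')
  [3] 16/9 → 2 ('ad')
  [4] 9/18 → 1 ('a')
  [5] 18/8 → 0 ('')
  [6] 8/12 → 1 ('b')
  [7] 12/1 → 0 ('')
  [8] 1/11 → 1 ('c')
  [9] 11/3 → 1 ('c')
  [10] 3/13 → 1 ('c')
  [11] 13/4 → 1 ('c')
  [12] 4/20 → 0 ('')
  [13] 20/15 → 2 ('da')
  [14] 15/17 → 2 ('da')
  [15] 17/0 → 1 ('d')
  [16] 0/10 → 2 ('dc')
  [17] 10/14 → 1 ('d')
  [18] 14/6 → 1 ('d')
  [19] 6/7 → 0 ('')
  [20] 7/19 → 1 ('e')
  [21] 19/5 → 2 ('ed')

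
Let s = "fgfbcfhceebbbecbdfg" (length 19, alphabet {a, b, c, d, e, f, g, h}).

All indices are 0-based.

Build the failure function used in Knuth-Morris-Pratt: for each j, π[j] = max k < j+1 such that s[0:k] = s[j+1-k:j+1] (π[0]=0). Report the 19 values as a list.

[0, 0, 1, 0, 0, 1, 0, 0, 0, 0, 0, 0, 0, 0, 0, 0, 0, 1, 2]

π[0] = 0
j=1 s[j]='g': π[1]=0 (border '')
j=2 s[j]='f': π[2]=1 (border 'f')
j=3 s[j]='b': k: 1→0; π[3]=0 (border '')
j=4 s[j]='c': π[4]=0 (border '')
j=5 s[j]='f': π[5]=1 (border 'f')
j=6 s[j]='h': k: 1→0; π[6]=0 (border '')
j=7 s[j]='c': π[7]=0 (border '')
j=8 s[j]='e': π[8]=0 (border '')
j=9 s[j]='e': π[9]=0 (border '')
j=10 s[j]='b': π[10]=0 (border '')
j=11 s[j]='b': π[11]=0 (border '')
j=12 s[j]='b': π[12]=0 (border '')
j=13 s[j]='e': π[13]=0 (border '')
j=14 s[j]='c': π[14]=0 (border '')
j=15 s[j]='b': π[15]=0 (border '')
j=16 s[j]='d': π[16]=0 (border '')
j=17 s[j]='f': π[17]=1 (border 'f')
j=18 s[j]='g': π[18]=2 (border 'fg')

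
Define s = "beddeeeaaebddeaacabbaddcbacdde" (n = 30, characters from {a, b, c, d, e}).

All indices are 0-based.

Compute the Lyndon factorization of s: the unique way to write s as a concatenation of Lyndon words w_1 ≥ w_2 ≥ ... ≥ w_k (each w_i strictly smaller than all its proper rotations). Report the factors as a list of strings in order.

emit factor 1: 'beddeee' (i=0, period=7)
emit factor 2: 'aaebdde' (i=7, period=7)
emit factor 3: 'aacabbaddcbacdde' (i=14, period=16)

["beddeee", "aaebdde", "aacabbaddcbacdde"]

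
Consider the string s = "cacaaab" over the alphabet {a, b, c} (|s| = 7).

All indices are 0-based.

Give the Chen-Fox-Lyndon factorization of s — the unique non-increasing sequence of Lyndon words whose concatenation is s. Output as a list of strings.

["c", "ac", "aaab"]

emit factor 1: 'c' (i=0, period=1)
emit factor 2: 'ac' (i=1, period=2)
emit factor 3: 'aaab' (i=3, period=4)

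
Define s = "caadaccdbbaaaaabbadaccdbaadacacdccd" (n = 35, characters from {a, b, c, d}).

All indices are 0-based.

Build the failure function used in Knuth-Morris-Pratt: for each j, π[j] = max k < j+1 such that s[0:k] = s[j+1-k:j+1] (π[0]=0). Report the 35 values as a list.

π[0] = 0
j=1 s[j]='a': π[1]=0 (border '')
j=2 s[j]='a': π[2]=0 (border '')
j=3 s[j]='d': π[3]=0 (border '')
j=4 s[j]='a': π[4]=0 (border '')
j=5 s[j]='c': π[5]=1 (border 'c')
j=6 s[j]='c': k: 1→0; π[6]=1 (border 'c')
j=7 s[j]='d': k: 1→0; π[7]=0 (border '')
j=8 s[j]='b': π[8]=0 (border '')
j=9 s[j]='b': π[9]=0 (border '')
j=10 s[j]='a': π[10]=0 (border '')
j=11 s[j]='a': π[11]=0 (border '')
j=12 s[j]='a': π[12]=0 (border '')
j=13 s[j]='a': π[13]=0 (border '')
j=14 s[j]='a': π[14]=0 (border '')
j=15 s[j]='b': π[15]=0 (border '')
j=16 s[j]='b': π[16]=0 (border '')
j=17 s[j]='a': π[17]=0 (border '')
j=18 s[j]='d': π[18]=0 (border '')
j=19 s[j]='a': π[19]=0 (border '')
j=20 s[j]='c': π[20]=1 (border 'c')
j=21 s[j]='c': k: 1→0; π[21]=1 (border 'c')
j=22 s[j]='d': k: 1→0; π[22]=0 (border '')
j=23 s[j]='b': π[23]=0 (border '')
j=24 s[j]='a': π[24]=0 (border '')
j=25 s[j]='a': π[25]=0 (border '')
j=26 s[j]='d': π[26]=0 (border '')
j=27 s[j]='a': π[27]=0 (border '')
j=28 s[j]='c': π[28]=1 (border 'c')
j=29 s[j]='a': π[29]=2 (border 'ca')
j=30 s[j]='c': k: 2→0; π[30]=1 (border 'c')
j=31 s[j]='d': k: 1→0; π[31]=0 (border '')
j=32 s[j]='c': π[32]=1 (border 'c')
j=33 s[j]='c': k: 1→0; π[33]=1 (border 'c')
j=34 s[j]='d': k: 1→0; π[34]=0 (border '')

[0, 0, 0, 0, 0, 1, 1, 0, 0, 0, 0, 0, 0, 0, 0, 0, 0, 0, 0, 0, 1, 1, 0, 0, 0, 0, 0, 0, 1, 2, 1, 0, 1, 1, 0]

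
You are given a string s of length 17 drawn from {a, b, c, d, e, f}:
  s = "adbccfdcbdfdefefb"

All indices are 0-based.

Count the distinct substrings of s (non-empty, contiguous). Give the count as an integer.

140

sorted suffixes:
  #0 SA[0]=0  'adbccfdcbdfdefefb'
  #1 SA[1]=16  'b'
  #2 SA[2]=2  'bccfdcbdfdefefb'
  #3 SA[3]=8  'bdfdefefb'
  #4 SA[4]=7  'cbdfdefefb'
  #5 SA[5]=3  'ccfdcbdfdefefb'
  #6 SA[6]=4  'cfdcbdfdefefb'
  #7 SA[7]=1  'dbccfdcbdfdefefb'
  #8 SA[8]=6  'dcbdfdefefb'
  #9 SA[9]=11  'defefb'
  #10 SA[10]=9  'dfdefefb'
  #11 SA[11]=14  'efb'
  #12 SA[12]=12  'efefb'
  #13 SA[13]=15  'fb'
  #14 SA[14]=5  'fdcbdfdefefb'
  #15 SA[15]=10  'fdefefb'
  #16 SA[16]=13  'fefb'

SA = [0, 16, 2, 8, 7, 3, 4, 1, 6, 11, 9, 14, 12, 15, 5, 10, 13]
rank  pair      lcp
   1  s[0:],s[16:]  0  ''
   2  s[16:],s[2:]  1  'b'
   3  s[2:],s[8:]  1  'b'
   4  s[8:],s[7:]  0  ''
   5  s[7:],s[3:]  1  'c'
   6  s[3:],s[4:]  1  'c'
   7  s[4:],s[1:]  0  ''
   8  s[1:],s[6:]  1  'd'
   9  s[6:],s[11:]  1  'd'
  10  s[11:],s[9:]  1  'd'
  11  s[9:],s[14:]  0  ''
  12  s[14:],s[12:]  2  'ef'
  13  s[12:],s[15:]  0  ''
  14  s[15:],s[5:]  1  'f'
  15  s[5:],s[10:]  2  'fd'
  16  s[10:],s[13:]  1  'f'

n(n+1)/2 = 17·18/2 = 153
Σ LCP = 0 + 0 + 1 + 1 + 0 + 1 + 1 + 0 + 1 + 1 + 1 + 0 + 2 + 0 + 1 + 2 + 1 = 13
distinct = 153 − 13 = 140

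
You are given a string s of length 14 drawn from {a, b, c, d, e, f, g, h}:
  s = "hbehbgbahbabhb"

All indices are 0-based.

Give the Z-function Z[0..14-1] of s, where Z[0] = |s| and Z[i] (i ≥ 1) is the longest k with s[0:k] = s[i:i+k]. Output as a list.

[14, 0, 0, 2, 0, 0, 0, 0, 2, 0, 0, 0, 2, 0]

Z[0]=14
i=1: fresh scan; Z[1]=0
i=2: fresh scan; Z[2]=0
i=3: fresh scan; Z[3]=2 grow→box=[3,5)
i=4: min(r-i=1, Z[1]=0)=0; Z[4]=0
i=5: fresh scan; Z[5]=0
i=6: fresh scan; Z[6]=0
i=7: fresh scan; Z[7]=0
i=8: fresh scan; Z[8]=2 grow→box=[8,10)
i=9: min(r-i=1, Z[1]=0)=0; Z[9]=0
i=10: fresh scan; Z[10]=0
i=11: fresh scan; Z[11]=0
i=12: fresh scan; Z[12]=2 grow→box=[12,14)
i=13: min(r-i=1, Z[1]=0)=0; Z[13]=0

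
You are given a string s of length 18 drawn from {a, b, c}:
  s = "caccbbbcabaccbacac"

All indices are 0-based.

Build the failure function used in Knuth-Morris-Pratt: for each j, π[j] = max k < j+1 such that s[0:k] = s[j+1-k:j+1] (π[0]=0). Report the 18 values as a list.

π[0] = 0
j=1 s[j]='a': π[1]=0 (border '')
j=2 s[j]='c': π[2]=1 (border 'c')
j=3 s[j]='c': k: 1→0; π[3]=1 (border 'c')
j=4 s[j]='b': k: 1→0; π[4]=0 (border '')
j=5 s[j]='b': π[5]=0 (border '')
j=6 s[j]='b': π[6]=0 (border '')
j=7 s[j]='c': π[7]=1 (border 'c')
j=8 s[j]='a': π[8]=2 (border 'ca')
j=9 s[j]='b': k: 2→0; π[9]=0 (border '')
j=10 s[j]='a': π[10]=0 (border '')
j=11 s[j]='c': π[11]=1 (border 'c')
j=12 s[j]='c': k: 1→0; π[12]=1 (border 'c')
j=13 s[j]='b': k: 1→0; π[13]=0 (border '')
j=14 s[j]='a': π[14]=0 (border '')
j=15 s[j]='c': π[15]=1 (border 'c')
j=16 s[j]='a': π[16]=2 (border 'ca')
j=17 s[j]='c': π[17]=3 (border 'cac')

[0, 0, 1, 1, 0, 0, 0, 1, 2, 0, 0, 1, 1, 0, 0, 1, 2, 3]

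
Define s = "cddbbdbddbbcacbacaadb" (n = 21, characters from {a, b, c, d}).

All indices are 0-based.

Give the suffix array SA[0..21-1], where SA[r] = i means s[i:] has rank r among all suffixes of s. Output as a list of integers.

[17, 15, 12, 18, 20, 14, 9, 3, 10, 4, 6, 16, 11, 13, 0, 19, 8, 2, 5, 7, 1]

rank | idx | suffix
   0 |  17 | aadb
   1 |  15 | acaadb
   2 |  12 | acbacaadb
   3 |  18 | adb
   4 |  20 | b
   5 |  14 | bacaadb
   6 |   9 | bbcacbacaadb
   7 |   3 | bbdbddbbcacbacaadb
   8 |  10 | bcacbacaadb
   9 |   4 | bdbddbbcacbacaadb
  10 |   6 | bddbbcacbacaadb
  11 |  16 | caadb
  12 |  11 | cacbacaadb
  13 |  13 | cbacaadb
  14 |   0 | cddbbdbddbbcacbacaadb
  15 |  19 | db
  16 |   8 | dbbcacbacaadb
  17 |   2 | dbbdbddbbcacbacaadb
  18 |   5 | dbddbbcacbacaadb
  19 |   7 | ddbbcacbacaadb
  20 |   1 | ddbbdbddbbcacbacaadb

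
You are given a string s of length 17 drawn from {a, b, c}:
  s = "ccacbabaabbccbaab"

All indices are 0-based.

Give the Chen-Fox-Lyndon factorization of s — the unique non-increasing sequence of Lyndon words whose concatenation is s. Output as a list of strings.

emit factor 1: 'c' (i=0, period=1)
emit factor 2: 'c' (i=1, period=1)
emit factor 3: 'acb' (i=2, period=3)
emit factor 4: 'ab' (i=5, period=2)
emit factor 5: 'aabbccb' (i=7, period=7)
emit factor 6: 'aab' (i=14, period=3)

["c", "c", "acb", "ab", "aabbccb", "aab"]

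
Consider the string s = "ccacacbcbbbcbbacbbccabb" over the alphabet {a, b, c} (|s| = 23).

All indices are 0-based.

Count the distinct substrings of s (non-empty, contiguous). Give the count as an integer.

234

sorted suffixes:
  #0 SA[0]=20  'abb'
  #1 SA[1]=2  'acacbcbbbcbbacbbccabb'
  #2 SA[2]=14  'acbbccabb'
  #3 SA[3]=4  'acbcbbbcbbacbbccabb'
  #4 SA[4]=22  'b'
  #5 SA[5]=13  'bacbbccabb'
  #6 SA[6]=21  'bb'
  #7 SA[7]=12  'bbacbbccabb'
  #8 SA[8]=8  'bbbcbbacbbccabb'
  #9 SA[9]=9  'bbcbbacbbccabb'
  #10 SA[10]=16  'bbccabb'
  #11 SA[11]=10  'bcbbacbbccabb'
  #12 SA[12]=6  'bcbbbcbbacbbccabb'
  #13 SA[13]=17  'bccabb'
  #14 SA[14]=19  'cabb'
  #15 SA[15]=1  'cacacbcbbbcbbacbbccabb'
  #16 SA[16]=3  'cacbcbbbcbbacbbccabb'
  #17 SA[17]=11  'cbbacbbccabb'
  #18 SA[18]=7  'cbbbcbbacbbccabb'
  #19 SA[19]=15  'cbbccabb'
  #20 SA[20]=5  'cbcbbbcbbacbbccabb'
  #21 SA[21]=18  'ccabb'
  #22 SA[22]=0  'ccacacbcbbbcbbacbbccabb'

SA = [20, 2, 14, 4, 22, 13, 21, 12, 8, 9, 16, 10, 6, 17, 19, 1, 3, 11, 7, 15, 5, 18, 0]
rank  pair      lcp
   1  s[20:],s[2:]  1  'a'
   2  s[2:],s[14:]  2  'ac'
   3  s[14:],s[4:]  3  'acb'
   4  s[4:],s[22:]  0  ''
   5  s[22:],s[13:]  1  'b'
   6  s[13:],s[21:]  1  'b'
   7  s[21:],s[12:]  2  'bb'
   8  s[12:],s[8:]  2  'bb'
   9  s[8:],s[9:]  2  'bb'
  10  s[9:],s[16:]  3  'bbc'
  11  s[16:],s[10:]  1  'b'
  12  s[10:],s[6:]  4  'bcbb'
  13  s[6:],s[17:]  2  'bc'
  14  s[17:],s[19:]  0  ''
  15  s[19:],s[1:]  2  'ca'
  16  s[1:],s[3:]  3  'cac'
  17  s[3:],s[11:]  1  'c'
  18  s[11:],s[7:]  3  'cbb'
  19  s[7:],s[15:]  3  'cbb'
  20  s[15:],s[5:]  2  'cb'
  21  s[5:],s[18:]  1  'c'
  22  s[18:],s[0:]  3  'cca'

n(n+1)/2 = 23·24/2 = 276
Σ LCP = 0 + 1 + 2 + 3 + 0 + 1 + 1 + 2 + 2 + 2 + 3 + 1 + 4 + 2 + 0 + 2 + 3 + 1 + 3 + 3 + 2 + 1 + 3 = 42
distinct = 276 − 42 = 234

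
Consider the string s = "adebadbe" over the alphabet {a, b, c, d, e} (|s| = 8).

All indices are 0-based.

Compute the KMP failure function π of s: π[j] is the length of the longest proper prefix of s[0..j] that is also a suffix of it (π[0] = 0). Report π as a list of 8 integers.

π[0] = 0
j=1 s[j]='d': π[1]=0 (border '')
j=2 s[j]='e': π[2]=0 (border '')
j=3 s[j]='b': π[3]=0 (border '')
j=4 s[j]='a': π[4]=1 (border 'a')
j=5 s[j]='d': π[5]=2 (border 'ad')
j=6 s[j]='b': k: 2→0; π[6]=0 (border '')
j=7 s[j]='e': π[7]=0 (border '')

[0, 0, 0, 0, 1, 2, 0, 0]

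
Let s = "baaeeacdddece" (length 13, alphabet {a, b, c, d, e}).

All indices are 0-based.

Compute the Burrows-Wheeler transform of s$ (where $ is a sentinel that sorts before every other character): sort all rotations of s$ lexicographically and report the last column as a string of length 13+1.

ebea$aecddceda

rank  rotation        last
    0  $baaeeacdddece  e
    1  aaeeacdddece$b  b
    2  acdddece$baaee  e
    3  aeeacdddece$ba  a
    4  baaeeacdddece$  $
    5  cdddece$baaeea  a
    6  ce$baaeeacddde  e
    7  dddece$baaeeac  c
    8  ddece$baaeeacd  d
    9  dece$baaeeacdd  d
   10  e$baaeeacdddec  c
   11  eacdddece$baae  e
   12  ece$baaeeacddd  d
   13  eeacdddece$baa  a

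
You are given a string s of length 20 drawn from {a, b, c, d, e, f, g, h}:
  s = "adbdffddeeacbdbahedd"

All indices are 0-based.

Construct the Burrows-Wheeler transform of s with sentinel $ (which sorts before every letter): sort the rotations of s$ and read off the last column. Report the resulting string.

de$bdcdadbaefdbehdfda

rank  rotation               last
    0  $adbdffddeeacbdbahedd  d
    1  acbdbahedd$adbdffddee  e
    2  adbdffddeeacbdbahedd$  $
    3  ahedd$adbdffddeeacbdb  b
    4  bahedd$adbdffddeeacbd  d
    5  bdbahedd$adbdffddeeac  c
    6  bdffddeeacbdbahedd$ad  d
    7  cbdbahedd$adbdffddeea  a
    8  d$adbdffddeeacbdbahed  d
    9  dbahedd$adbdffddeeacb  b
   10  dbdffddeeacbdbahedd$a  a
   11  dd$adbdffddeeacbdbahe  e
   12  ddeeacbdbahedd$adbdff  f
   13  deeacbdbahedd$adbdffd  d
   14  dffddeeacbdbahedd$adb  b
   15  eacbdbahedd$adbdffdde  e
   16  edd$adbdffddeeacbdbah  h
   17  eeacbdbahedd$adbdffdd  d
   18  fddeeacbdbahedd$adbdf  f
   19  ffddeeacbdbahedd$adbd  d
   20  hedd$adbdffddeeacbdba  a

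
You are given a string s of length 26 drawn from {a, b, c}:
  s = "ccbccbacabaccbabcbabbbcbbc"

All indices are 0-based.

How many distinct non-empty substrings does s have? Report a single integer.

rank→(start, suffix):
  0 → (8, 'abaccbabcbabbbcbbc')
  1 → (18, 'abbbcbbc')
  2 → (14, 'abcbabbbcbbc')
  3 → (6, 'acabaccbabcbabbbcbbc')
  4 → (10, 'accbabcbabbbcbbc')
  5 → (17, 'babbbcbbc')
  6 → (13, 'babcbabbbcbbc')
  7 → (5, 'bacabaccbabcbabbbcbbc')
  8 → (9, 'baccbabcbabbbcbbc')
  9 → (19, 'bbbcbbc')
  10 → (23, 'bbc')
  11 → (20, 'bbcbbc')
  12 → (24, 'bc')
  13 → (15, 'bcbabbbcbbc')
  14 → (21, 'bcbbc')
  15 → (2, 'bccbacabaccbabcbabbbcbbc')
  16 → (25, 'c')
  17 → (7, 'cabaccbabcbabbbcbbc')
  18 → (16, 'cbabbbcbbc')
  19 → (12, 'cbabcbabbbcbbc')
  20 → (4, 'cbacabaccbabcbabbbcbbc')
  21 → (22, 'cbbc')
  22 → (1, 'cbccbacabaccbabcbabbbcbbc')
  23 → (11, 'ccbabcbabbbcbbc')
  24 → (3, 'ccbacabaccbabcbabbbcbbc')
  25 → (0, 'ccbccbacabaccbabcbabbbcbbc')

SA = [8, 18, 14, 6, 10, 17, 13, 5, 9, 19, 23, 20, 24, 15, 21, 2, 25, 7, 16, 12, 4, 22, 1, 11, 3, 0]
rank  pair      lcp
   1  s[8:],s[18:]  2  'ab'
   2  s[18:],s[14:]  2  'ab'
   3  s[14:],s[6:]  1  'a'
   4  s[6:],s[10:]  2  'ac'
   5  s[10:],s[17:]  0  ''
   6  s[17:],s[13:]  3  'bab'
   7  s[13:],s[5:]  2  'ba'
   8  s[5:],s[9:]  3  'bac'
   9  s[9:],s[19:]  1  'b'
  10  s[19:],s[23:]  2  'bb'
  11  s[23:],s[20:]  3  'bbc'
  12  s[20:],s[24:]  1  'b'
  13  s[24:],s[15:]  2  'bc'
  14  s[15:],s[21:]  3  'bcb'
  15  s[21:],s[2:]  2  'bc'
  16  s[2:],s[25:]  0  ''
  17  s[25:],s[7:]  1  'c'
  18  s[7:],s[16:]  1  'c'
  19  s[16:],s[12:]  4  'cbab'
  20  s[12:],s[4:]  3  'cba'
  21  s[4:],s[22:]  2  'cb'
  22  s[22:],s[1:]  2  'cb'
  23  s[1:],s[11:]  1  'c'
  24  s[11:],s[3:]  4  'ccba'
  25  s[3:],s[0:]  3  'ccb'

n(n+1)/2 = 26·27/2 = 351
Σ LCP = 0 + 2 + 2 + 1 + 2 + 0 + 3 + 2 + 3 + 1 + 2 + 3 + 1 + 2 + 3 + 2 + 0 + 1 + 1 + 4 + 3 + 2 + 2 + 1 + 4 + 3 = 50
distinct = 351 − 50 = 301

301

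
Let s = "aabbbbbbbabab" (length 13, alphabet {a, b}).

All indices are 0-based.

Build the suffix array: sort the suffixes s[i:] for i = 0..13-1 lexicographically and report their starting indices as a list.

rank→(start, suffix):
  0 → (0, 'aabbbbbbbabab')
  1 → (11, 'ab')
  2 → (9, 'abab')
  3 → (1, 'abbbbbbbabab')
  4 → (12, 'b')
  5 → (10, 'bab')
  6 → (8, 'babab')
  7 → (7, 'bbabab')
  8 → (6, 'bbbabab')
  9 → (5, 'bbbbabab')
  10 → (4, 'bbbbbabab')
  11 → (3, 'bbbbbbabab')
  12 → (2, 'bbbbbbbabab')

[0, 11, 9, 1, 12, 10, 8, 7, 6, 5, 4, 3, 2]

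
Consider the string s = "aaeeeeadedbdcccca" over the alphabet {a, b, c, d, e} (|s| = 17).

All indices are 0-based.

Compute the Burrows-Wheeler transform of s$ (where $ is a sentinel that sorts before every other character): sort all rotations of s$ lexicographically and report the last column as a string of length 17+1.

rank  rotation            last
    0  $aaeeeeadedbdcccca  a
    1  a$aaeeeeadedbdcccc  c
    2  aaeeeeadedbdcccca$  $
    3  adedbdcccca$aaeeee  e
    4  aeeeeadedbdcccca$a  a
    5  bdcccca$aaeeeeaded  d
    6  ca$aaeeeeadedbdccc  c
    7  cca$aaeeeeadedbdcc  c
    8  ccca$aaeeeeadedbdc  c
    9  cccca$aaeeeeadedbd  d
   10  dbdcccca$aaeeeeade  e
   11  dcccca$aaeeeeadedb  b
   12  dedbdcccca$aaeeeea  a
   13  eadedbdcccca$aaeee  e
   14  edbdcccca$aaeeeead  d
   15  eeadedbdcccca$aaee  e
   16  eeeadedbdcccca$aae  e
   17  eeeeadedbdcccca$aa  a

ac$eadcccdebaedeea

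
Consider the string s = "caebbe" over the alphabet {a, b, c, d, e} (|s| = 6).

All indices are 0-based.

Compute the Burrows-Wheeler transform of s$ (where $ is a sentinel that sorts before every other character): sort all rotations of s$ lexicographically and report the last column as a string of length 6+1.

rank  rotation last
    0  $caebbe  e
    1  aebbe$c  c
    2  bbe$cae  e
    3  be$caeb  b
    4  caebbe$  $
    5  e$caebb  b
    6  ebbe$ca  a

eceb$ba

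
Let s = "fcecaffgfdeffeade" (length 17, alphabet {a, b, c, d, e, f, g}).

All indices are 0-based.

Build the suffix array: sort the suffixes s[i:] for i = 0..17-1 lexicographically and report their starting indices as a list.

rank | idx | suffix
   0 |  14 | ade
   1 |   4 | affgfdeffeade
   2 |   3 | caffgfdeffeade
   3 |   1 | cecaffgfdeffeade
   4 |  15 | de
   5 |   9 | deffeade
   6 |  16 | e
   7 |  13 | eade
   8 |   2 | ecaffgfdeffeade
   9 |  10 | effeade
  10 |   0 | fcecaffgfdeffeade
  11 |   8 | fdeffeade
  12 |  12 | feade
  13 |  11 | ffeade
  14 |   5 | ffgfdeffeade
  15 |   6 | fgfdeffeade
  16 |   7 | gfdeffeade

[14, 4, 3, 1, 15, 9, 16, 13, 2, 10, 0, 8, 12, 11, 5, 6, 7]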